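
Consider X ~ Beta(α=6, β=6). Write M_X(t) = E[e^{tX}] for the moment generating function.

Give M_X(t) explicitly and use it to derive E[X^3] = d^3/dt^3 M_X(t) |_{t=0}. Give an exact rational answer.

E[X^3] = D^3[M](0) = 2/13

M_X(t) = ₁F₁(6; 12; t)
D^3[M](t) = 2*₁F₁(9; 15; t)/13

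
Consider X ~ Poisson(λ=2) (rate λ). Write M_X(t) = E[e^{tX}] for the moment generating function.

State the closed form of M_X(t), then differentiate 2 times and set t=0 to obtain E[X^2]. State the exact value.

M_X(t) = e^(2*e^(t) - 2)
M^(2)(t) = (4*e^(2*t)*e^(2*e^(t)) + 2*e^(t)*e^(2*e^(t)))*e^(-2)

E[X^2] = M^(2)(0) = 6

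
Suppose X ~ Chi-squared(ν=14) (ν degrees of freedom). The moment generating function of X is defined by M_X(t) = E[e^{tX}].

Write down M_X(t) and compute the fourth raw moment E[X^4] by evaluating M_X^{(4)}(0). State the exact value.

M_X(t) = (1 - 2*t)^(-7)
M^(4)(t) = -80640/(2048*t^11 - 11264*t^10 + 28160*t^9 - 42240*t^8 + 42240*t^7 - 29568*t^6 + 14784*t^5 - 5280*t^4 + 1320*t^3 - 220*t^2 + 22*t - 1)

E[X^4] = M^(4)(0) = 80640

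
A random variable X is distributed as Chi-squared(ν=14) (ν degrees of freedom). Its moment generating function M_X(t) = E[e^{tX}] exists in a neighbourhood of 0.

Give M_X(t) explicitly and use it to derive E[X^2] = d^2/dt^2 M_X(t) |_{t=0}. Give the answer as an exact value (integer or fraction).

E[X^2] = M^(2)(0) = 224

M_X(t) = (1 - 2*t)^(-7)
M^(2)(t) = -224/(512*t^9 - 2304*t^8 + 4608*t^7 - 5376*t^6 + 4032*t^5 - 2016*t^4 + 672*t^3 - 144*t^2 + 18*t - 1)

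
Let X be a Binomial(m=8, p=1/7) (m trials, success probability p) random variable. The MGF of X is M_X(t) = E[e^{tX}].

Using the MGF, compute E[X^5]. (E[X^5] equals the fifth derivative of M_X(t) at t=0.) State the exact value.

E[X^5] = D^5[M](0) = 120464/2401

M_X(t) = (e^(t)/7 + 6/7)^8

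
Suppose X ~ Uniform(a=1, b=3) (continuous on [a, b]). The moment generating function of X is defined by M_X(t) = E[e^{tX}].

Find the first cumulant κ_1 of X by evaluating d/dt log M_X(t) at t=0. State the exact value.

κ_1 = D[K](0) = 2

M_X(t) = (e^(3*t) - e^(t))/(2*t)
K_X(t) = log M_X(t) = -log(t) + log(e^(3*t) - e^(t)) - log(2)
D[K](t) = (3*t*e^(2*t) - t - e^(2*t) + 1)/(t*e^(2*t) - t)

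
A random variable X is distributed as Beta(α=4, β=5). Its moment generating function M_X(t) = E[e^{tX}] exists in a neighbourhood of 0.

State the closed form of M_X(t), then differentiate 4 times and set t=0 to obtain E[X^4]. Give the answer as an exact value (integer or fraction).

M_X(t) = ₁F₁(4; 9; t)
M′(t) = 4*₁F₁(5; 10; t)/9
M′′(t) = 2*₁F₁(6; 11; t)/9
M′′′(t) = 4*₁F₁(7; 12; t)/33
M′′′′(t) = 7*₁F₁(8; 13; t)/99

E[X^4] = M′′′′(0) = 7/99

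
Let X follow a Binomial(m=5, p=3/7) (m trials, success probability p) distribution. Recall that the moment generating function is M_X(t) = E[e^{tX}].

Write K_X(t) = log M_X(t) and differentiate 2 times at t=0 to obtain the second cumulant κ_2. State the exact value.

κ_2 = D^2[K](0) = 60/49

M_X(t) = (3*e^(t)/7 + 4/7)^5
K_X(t) = log M_X(t) = 5*log(3*e^(t)/7 + 4/7)
D^2[K](t) = 60*e^(t)/(9*e^(2*t) + 24*e^(t) + 16)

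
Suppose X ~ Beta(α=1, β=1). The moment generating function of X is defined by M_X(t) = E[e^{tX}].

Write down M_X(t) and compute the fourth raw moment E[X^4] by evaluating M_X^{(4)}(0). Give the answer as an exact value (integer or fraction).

M_X(t) = ₁F₁(1; 2; t)
M′(t) = ₁F₁(2; 3; t)/2
M′′(t) = ₁F₁(3; 4; t)/3
M′′′(t) = ₁F₁(4; 5; t)/4
M′′′′(t) = ₁F₁(5; 6; t)/5

E[X^4] = M′′′′(0) = 1/5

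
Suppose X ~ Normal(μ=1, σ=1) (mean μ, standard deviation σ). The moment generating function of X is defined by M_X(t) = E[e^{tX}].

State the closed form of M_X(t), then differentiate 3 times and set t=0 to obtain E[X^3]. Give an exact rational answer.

M_X(t) = e^(t^2/2 + t)
M′(t) = t*e^(t)*e^(t^2/2) + e^(t)*e^(t^2/2)
M′′(t) = t^2*e^(t)*e^(t^2/2) + 2*t*e^(t)*e^(t^2/2) + 2*e^(t)*e^(t^2/2)
M′′′(t) = t^3*e^(t)*e^(t^2/2) + 3*t^2*e^(t)*e^(t^2/2) + 6*t*e^(t)*e^(t^2/2) + 4*e^(t)*e^(t^2/2)

E[X^3] = M′′′(0) = 4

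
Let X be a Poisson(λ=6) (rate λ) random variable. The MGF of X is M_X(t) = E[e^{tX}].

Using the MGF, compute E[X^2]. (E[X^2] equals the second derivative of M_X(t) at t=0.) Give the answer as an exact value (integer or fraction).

M_X(t) = e^(6*e^(t) - 6)
D^2[M](t) = (36*e^(2*t)*e^(6*e^(t)) + 6*e^(t)*e^(6*e^(t)))*e^(-6)

E[X^2] = D^2[M](0) = 42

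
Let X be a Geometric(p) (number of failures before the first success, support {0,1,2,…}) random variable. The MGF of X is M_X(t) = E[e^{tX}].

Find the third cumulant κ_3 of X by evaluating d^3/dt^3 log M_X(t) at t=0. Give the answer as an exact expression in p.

κ_3 = K^(3)(0) = (p^2 - 3*p + 2)/p^3

M_X(t) = p/(-(1 - p)*e^(t) + 1)
K_X(t) = log M_X(t) = log(p) - log(-(1 - p)*e^(t) + 1)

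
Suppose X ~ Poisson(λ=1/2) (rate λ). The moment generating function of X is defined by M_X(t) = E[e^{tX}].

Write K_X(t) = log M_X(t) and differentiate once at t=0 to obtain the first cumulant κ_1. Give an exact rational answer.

κ_1 = K^(1)(0) = 1/2

M_X(t) = e^(e^(t)/2 - 1/2)
K_X(t) = log M_X(t) = e^(t)/2 - 1/2
K^(1)(t) = e^(t)/2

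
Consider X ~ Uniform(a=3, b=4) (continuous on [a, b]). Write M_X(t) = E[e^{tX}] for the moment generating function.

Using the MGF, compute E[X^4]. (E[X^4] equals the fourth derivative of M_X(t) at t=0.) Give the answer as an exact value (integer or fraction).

M_X(t) = (e^(4*t) - e^(3*t))/t

E[X^4] = M^(4)(0) = 781/5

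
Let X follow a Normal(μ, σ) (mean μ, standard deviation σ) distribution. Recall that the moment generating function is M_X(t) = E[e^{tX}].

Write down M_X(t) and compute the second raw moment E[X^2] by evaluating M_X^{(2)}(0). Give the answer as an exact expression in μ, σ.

M_X(t) = e^(μ*t + σ^2*t^2/2)
M′(t) = μ*e^(μ*t)*e^(σ^2*t^2/2) + σ^2*t*e^(μ*t)*e^(σ^2*t^2/2)
M′′(t) = μ^2*e^(μ*t)*e^(σ^2*t^2/2) + 2*μ*σ^2*t*e^(μ*t)*e^(σ^2*t^2/2) + σ^4*t^2*e^(μ*t)*e^(σ^2*t^2/2) + σ^2*e^(μ*t)*e^(σ^2*t^2/2)

E[X^2] = M′′(0) = μ^2 + σ^2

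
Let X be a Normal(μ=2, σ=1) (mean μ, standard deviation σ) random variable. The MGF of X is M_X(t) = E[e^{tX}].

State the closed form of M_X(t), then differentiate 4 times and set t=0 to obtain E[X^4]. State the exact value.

E[X^4] = M^(4)(0) = 43

M_X(t) = e^(t^2/2 + 2*t)
M^(4)(t) = t^4*e^(2*t)*e^(t^2/2) + 8*t^3*e^(2*t)*e^(t^2/2) + 30*t^2*e^(2*t)*e^(t^2/2) + 56*t*e^(2*t)*e^(t^2/2) + 43*e^(2*t)*e^(t^2/2)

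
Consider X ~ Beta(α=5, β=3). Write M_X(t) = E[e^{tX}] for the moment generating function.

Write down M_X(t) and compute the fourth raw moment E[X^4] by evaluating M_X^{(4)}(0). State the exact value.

M_X(t) = ₁F₁(5; 8; t)
M^(4)(t) = 7*₁F₁(9; 12; t)/33

E[X^4] = M^(4)(0) = 7/33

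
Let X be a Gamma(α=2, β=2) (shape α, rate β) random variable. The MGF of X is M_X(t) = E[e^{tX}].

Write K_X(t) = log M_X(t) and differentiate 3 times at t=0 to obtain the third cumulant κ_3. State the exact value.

κ_3 = D^3[K](0) = 1/2

M_X(t) = 4/(2 - t)^2
K_X(t) = log M_X(t) = -2*log(2 - t) + 2*log(2)
D^3[K](t) = -4/(t^3 - 6*t^2 + 12*t - 8)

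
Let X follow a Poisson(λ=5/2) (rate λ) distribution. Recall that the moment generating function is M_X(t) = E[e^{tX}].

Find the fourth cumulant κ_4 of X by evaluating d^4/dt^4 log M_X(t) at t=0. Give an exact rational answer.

M_X(t) = e^(5*e^(t)/2 - 5/2)
K_X(t) = log M_X(t) = 5*e^(t)/2 - 5/2
D^4[K](t) = 5*e^(t)/2

κ_4 = D^4[K](0) = 5/2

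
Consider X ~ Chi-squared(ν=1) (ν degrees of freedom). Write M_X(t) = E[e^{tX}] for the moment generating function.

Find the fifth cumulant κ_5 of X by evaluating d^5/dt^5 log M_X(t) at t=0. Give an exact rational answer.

κ_5 = K′′′′′(0) = 384

M_X(t) = 1/√(1 - 2*t)
K_X(t) = log M_X(t) = -log(1 - 2*t)/2
K′(t) = -1/(2*t - 1)
K′′(t) = 2/(4*t^2 - 4*t + 1)
K′′′(t) = -8/(8*t^3 - 12*t^2 + 6*t - 1)
K′′′′(t) = 48/(16*t^4 - 32*t^3 + 24*t^2 - 8*t + 1)
K′′′′′(t) = -384/(32*t^5 - 80*t^4 + 80*t^3 - 40*t^2 + 10*t - 1)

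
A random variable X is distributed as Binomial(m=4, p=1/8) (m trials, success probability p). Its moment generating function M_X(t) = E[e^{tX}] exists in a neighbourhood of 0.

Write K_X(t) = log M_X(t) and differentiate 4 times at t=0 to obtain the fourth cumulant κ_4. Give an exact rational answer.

κ_4 = K^(4)(0) = 77/512

M_X(t) = (e^(t)/8 + 7/8)^4
K_X(t) = log M_X(t) = 4*log(e^(t)/8 + 7/8)
K^(4)(t) = (28*e^(3*t) - 784*e^(2*t) + 1372*e^(t))/(e^(4*t) + 28*e^(3*t) + 294*e^(2*t) + 1372*e^(t) + 2401)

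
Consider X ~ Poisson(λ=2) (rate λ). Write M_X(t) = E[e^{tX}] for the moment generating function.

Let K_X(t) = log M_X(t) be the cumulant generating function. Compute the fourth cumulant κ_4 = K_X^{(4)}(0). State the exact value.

κ_4 = K^(4)(0) = 2

M_X(t) = e^(2*e^(t) - 2)
K_X(t) = log M_X(t) = 2*e^(t) - 2
K^(4)(t) = 2*e^(t)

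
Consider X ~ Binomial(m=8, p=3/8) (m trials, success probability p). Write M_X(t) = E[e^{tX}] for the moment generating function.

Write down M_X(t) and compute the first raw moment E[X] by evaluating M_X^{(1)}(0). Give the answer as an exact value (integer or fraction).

M_X(t) = (3*e^(t)/8 + 5/8)^8

E[X] = dM/dt |_{t=0} = 3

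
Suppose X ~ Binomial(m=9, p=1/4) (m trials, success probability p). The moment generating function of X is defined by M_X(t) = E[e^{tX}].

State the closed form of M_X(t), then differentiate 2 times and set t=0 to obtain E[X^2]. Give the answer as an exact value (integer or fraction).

E[X^2] = M^(2)(0) = 27/4

M_X(t) = (e^(t)/4 + 3/4)^9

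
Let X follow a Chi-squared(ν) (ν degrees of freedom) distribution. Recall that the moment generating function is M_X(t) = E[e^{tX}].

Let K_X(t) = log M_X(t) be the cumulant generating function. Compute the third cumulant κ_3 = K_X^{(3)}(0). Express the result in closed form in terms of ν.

M_X(t) = (1 - 2*t)^(-ν/2)
K_X(t) = log M_X(t) = -ν*log(1 - 2*t)/2
dK/dt = -ν/(2*t - 1)
d^2K/dt^2 = 2*ν/(4*t^2 - 4*t + 1)
d^3K/dt^3 = -8*ν/(8*t^3 - 12*t^2 + 6*t - 1)

κ_3 = d^3K/dt^3 |_{t=0} = 8*ν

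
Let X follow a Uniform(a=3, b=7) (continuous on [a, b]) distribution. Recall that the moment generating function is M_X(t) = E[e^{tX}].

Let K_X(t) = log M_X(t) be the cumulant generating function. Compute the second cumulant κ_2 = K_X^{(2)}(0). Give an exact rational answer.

κ_2 = K^(2)(0) = 4/3

M_X(t) = (e^(7*t) - e^(3*t))/(4*t)
K_X(t) = log M_X(t) = -log(t) + log(e^(7*t) - e^(3*t)) - 2*log(2)
K^(2)(t) = (-16*t^2*e^(4*t) + e^(8*t) - 2*e^(4*t) + 1)/(t^2*e^(8*t) - 2*t^2*e^(4*t) + t^2)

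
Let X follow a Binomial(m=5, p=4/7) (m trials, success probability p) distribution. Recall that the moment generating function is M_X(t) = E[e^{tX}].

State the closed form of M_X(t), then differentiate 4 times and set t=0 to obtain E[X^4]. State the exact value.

M_X(t) = (4*e^(t)/7 + 3/7)^5
D^4[M](t) = 640000*e^(5*t)/16807 + 983040*e^(4*t)/16807 + 466560*e^(3*t)/16807 + 69120*e^(2*t)/16807 + 1620*e^(t)/16807

E[X^4] = D^4[M](0) = 308620/2401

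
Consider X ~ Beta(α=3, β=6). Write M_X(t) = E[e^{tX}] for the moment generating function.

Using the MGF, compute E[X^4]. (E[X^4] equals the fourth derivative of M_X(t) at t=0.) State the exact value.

E[X^4] = d^4M/dt^4 |_{t=0} = 1/33

M_X(t) = ₁F₁(3; 9; t)
dM/dt = ₁F₁(4; 10; t)/3
d^2M/dt^2 = 2*₁F₁(5; 11; t)/15
d^3M/dt^3 = 2*₁F₁(6; 12; t)/33
d^4M/dt^4 = ₁F₁(7; 13; t)/33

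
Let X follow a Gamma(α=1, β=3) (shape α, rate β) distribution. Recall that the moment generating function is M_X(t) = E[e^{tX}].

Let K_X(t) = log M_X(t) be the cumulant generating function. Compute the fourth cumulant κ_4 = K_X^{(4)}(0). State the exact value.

κ_4 = K′′′′(0) = 2/27

M_X(t) = 3/(3 - t)
K_X(t) = log M_X(t) = -log(3 - t) + log(3)
K′(t) = -1/(t - 3)
K′′(t) = 1/(t^2 - 6*t + 9)
K′′′(t) = -2/(t^3 - 9*t^2 + 27*t - 27)
K′′′′(t) = 6/(t^4 - 12*t^3 + 54*t^2 - 108*t + 81)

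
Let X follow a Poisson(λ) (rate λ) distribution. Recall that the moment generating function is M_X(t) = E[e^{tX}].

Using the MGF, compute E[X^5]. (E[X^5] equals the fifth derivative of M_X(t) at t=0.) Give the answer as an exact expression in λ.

E[X^5] = M^(5)(0) = λ*(λ^4 + 10*λ^3 + 25*λ^2 + 15*λ + 1)

M_X(t) = e^(λ*(e^(t) - 1))
M^(5)(t) = (λ^5*e^(5*t)*e^(λ*e^(t)) + 10*λ^4*e^(4*t)*e^(λ*e^(t)) + 25*λ^3*e^(3*t)*e^(λ*e^(t)) + 15*λ^2*e^(2*t)*e^(λ*e^(t)) + λ*e^(t)*e^(λ*e^(t)))*e^(-λ)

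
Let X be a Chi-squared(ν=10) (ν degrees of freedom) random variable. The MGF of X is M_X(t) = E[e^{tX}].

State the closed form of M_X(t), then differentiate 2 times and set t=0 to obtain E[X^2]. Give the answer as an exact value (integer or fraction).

E[X^2] = d^2M/dt^2 |_{t=0} = 120

M_X(t) = (1 - 2*t)^(-5)
dM/dt = 10/(64*t^6 - 192*t^5 + 240*t^4 - 160*t^3 + 60*t^2 - 12*t + 1)
d^2M/dt^2 = -120/(128*t^7 - 448*t^6 + 672*t^5 - 560*t^4 + 280*t^3 - 84*t^2 + 14*t - 1)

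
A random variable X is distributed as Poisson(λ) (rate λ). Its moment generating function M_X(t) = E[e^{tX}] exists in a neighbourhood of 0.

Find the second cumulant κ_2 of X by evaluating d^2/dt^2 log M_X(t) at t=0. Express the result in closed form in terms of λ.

κ_2 = d^2K/dt^2 |_{t=0} = λ

M_X(t) = e^(λ*(e^(t) - 1))
K_X(t) = log M_X(t) = λ*(e^(t) - 1)
dK/dt = λ*e^(t)
d^2K/dt^2 = λ*e^(t)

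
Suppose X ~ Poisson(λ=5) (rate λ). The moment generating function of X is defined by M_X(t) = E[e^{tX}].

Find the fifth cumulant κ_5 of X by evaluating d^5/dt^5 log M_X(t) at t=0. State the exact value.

κ_5 = K^(5)(0) = 5

M_X(t) = e^(5*e^(t) - 5)
K_X(t) = log M_X(t) = 5*e^(t) - 5
K^(5)(t) = 5*e^(t)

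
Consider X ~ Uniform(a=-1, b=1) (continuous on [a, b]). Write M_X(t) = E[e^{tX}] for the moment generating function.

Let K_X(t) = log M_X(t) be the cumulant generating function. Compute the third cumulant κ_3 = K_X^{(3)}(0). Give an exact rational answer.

κ_3 = K′′′(0) = 0

M_X(t) = (e^(t) - e^(-t))/(2*t)
K_X(t) = log M_X(t) = -log(t) + log(e^(t) - e^(-t)) - log(2)
K′(t) = (t*e^(2*t) + t - e^(2*t) + 1)/(t*e^(2*t) - t)
K′′(t) = (-4*t^2*e^(2*t) + e^(4*t) - 2*e^(2*t) + 1)/(t^2*e^(4*t) - 2*t^2*e^(2*t) + t^2)
K′′′(t) = (8*t^3*e^(4*t) + 8*t^3*e^(2*t) - 2*e^(6*t) + 6*e^(4*t) - 6*e^(2*t) + 2)/(t^3*e^(6*t) - 3*t^3*e^(4*t) + 3*t^3*e^(2*t) - t^3)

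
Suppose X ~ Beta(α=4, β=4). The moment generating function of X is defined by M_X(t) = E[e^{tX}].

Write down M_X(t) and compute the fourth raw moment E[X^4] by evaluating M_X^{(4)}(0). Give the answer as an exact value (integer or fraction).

E[X^4] = D^4[M](0) = 7/66

M_X(t) = ₁F₁(4; 8; t)
D^4[M](t) = 7*₁F₁(8; 12; t)/66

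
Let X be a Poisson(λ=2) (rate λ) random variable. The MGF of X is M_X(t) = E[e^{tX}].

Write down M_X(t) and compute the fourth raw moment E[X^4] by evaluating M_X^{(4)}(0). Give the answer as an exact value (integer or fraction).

E[X^4] = d^4M/dt^4 |_{t=0} = 94

M_X(t) = e^(2*e^(t) - 2)
dM/dt = 2*e^(-2)*e^(t)*e^(2*e^(t))
d^2M/dt^2 = (4*e^(2*t)*e^(2*e^(t)) + 2*e^(t)*e^(2*e^(t)))*e^(-2)
d^3M/dt^3 = (8*e^(3*t)*e^(2*e^(t)) + 12*e^(2*t)*e^(2*e^(t)) + 2*e^(t)*e^(2*e^(t)))*e^(-2)
d^4M/dt^4 = (16*e^(4*t)*e^(2*e^(t)) + 48*e^(3*t)*e^(2*e^(t)) + 28*e^(2*t)*e^(2*e^(t)) + 2*e^(t)*e^(2*e^(t)))*e^(-2)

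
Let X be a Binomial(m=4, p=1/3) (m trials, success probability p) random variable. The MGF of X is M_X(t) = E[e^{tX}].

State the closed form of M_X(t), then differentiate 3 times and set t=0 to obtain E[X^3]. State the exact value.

M_X(t) = (e^(t)/3 + 2/3)^4
dM/dt = 4*e^(4*t)/81 + 8*e^(3*t)/27 + 16*e^(2*t)/27 + 32*e^(t)/81
d^2M/dt^2 = 16*e^(4*t)/81 + 8*e^(3*t)/9 + 32*e^(2*t)/27 + 32*e^(t)/81
d^3M/dt^3 = 64*e^(4*t)/81 + 8*e^(3*t)/3 + 64*e^(2*t)/27 + 32*e^(t)/81

E[X^3] = d^3M/dt^3 |_{t=0} = 56/9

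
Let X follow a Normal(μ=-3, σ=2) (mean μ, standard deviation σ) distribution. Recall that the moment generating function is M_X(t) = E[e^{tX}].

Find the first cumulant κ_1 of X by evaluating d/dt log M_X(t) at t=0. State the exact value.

κ_1 = K^(1)(0) = -3

M_X(t) = e^(2*t^2 - 3*t)
K_X(t) = log M_X(t) = 2*t^2 - 3*t
K^(1)(t) = 4*t - 3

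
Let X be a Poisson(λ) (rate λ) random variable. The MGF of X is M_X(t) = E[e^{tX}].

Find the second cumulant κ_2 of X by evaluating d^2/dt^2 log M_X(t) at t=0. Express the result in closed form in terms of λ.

κ_2 = K′′(0) = λ

M_X(t) = e^(λ*(e^(t) - 1))
K_X(t) = log M_X(t) = λ*(e^(t) - 1)
K′(t) = λ*e^(t)
K′′(t) = λ*e^(t)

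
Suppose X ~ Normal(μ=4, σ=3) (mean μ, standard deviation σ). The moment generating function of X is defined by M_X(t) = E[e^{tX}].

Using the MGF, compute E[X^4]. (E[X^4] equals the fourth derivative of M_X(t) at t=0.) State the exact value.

E[X^4] = M^(4)(0) = 1363

M_X(t) = e^(9*t^2/2 + 4*t)
M^(4)(t) = 6561*t^4*e^(4*t)*e^(9*t^2/2) + 11664*t^3*e^(4*t)*e^(9*t^2/2) + 12150*t^2*e^(4*t)*e^(9*t^2/2) + 6192*t*e^(4*t)*e^(9*t^2/2) + 1363*e^(4*t)*e^(9*t^2/2)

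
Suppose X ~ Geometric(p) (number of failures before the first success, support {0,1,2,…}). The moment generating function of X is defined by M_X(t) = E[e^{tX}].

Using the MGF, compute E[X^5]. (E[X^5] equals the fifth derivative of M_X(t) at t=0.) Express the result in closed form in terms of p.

M_X(t) = p/(-(1 - p)*e^(t) + 1)

E[X^5] = D^5[M](0) = -1 + 31/p - 180/p^2 + 390/p^3 - 360/p^4 + 120/p^5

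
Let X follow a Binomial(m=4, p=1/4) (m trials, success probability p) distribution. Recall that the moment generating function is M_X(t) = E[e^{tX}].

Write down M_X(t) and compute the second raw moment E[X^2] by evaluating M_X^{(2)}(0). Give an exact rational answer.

E[X^2] = M′′(0) = 7/4

M_X(t) = (e^(t)/4 + 3/4)^4
M′(t) = e^(4*t)/64 + 9*e^(3*t)/64 + 27*e^(2*t)/64 + 27*e^(t)/64
M′′(t) = e^(4*t)/16 + 27*e^(3*t)/64 + 27*e^(2*t)/32 + 27*e^(t)/64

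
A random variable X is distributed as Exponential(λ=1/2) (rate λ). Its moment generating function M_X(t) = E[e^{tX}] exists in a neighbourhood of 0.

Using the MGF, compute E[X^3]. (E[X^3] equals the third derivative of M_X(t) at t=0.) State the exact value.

M_X(t) = 1/(2*(1/2 - t))
M^(3)(t) = 48/(16*t^4 - 32*t^3 + 24*t^2 - 8*t + 1)

E[X^3] = M^(3)(0) = 48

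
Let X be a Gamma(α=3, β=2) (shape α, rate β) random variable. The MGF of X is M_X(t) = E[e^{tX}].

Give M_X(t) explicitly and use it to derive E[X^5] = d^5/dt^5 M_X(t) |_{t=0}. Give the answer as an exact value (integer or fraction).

M_X(t) = 8/(2 - t)^3
dM/dt = 24/(t^4 - 8*t^3 + 24*t^2 - 32*t + 16)
d^2M/dt^2 = -96/(t^5 - 10*t^4 + 40*t^3 - 80*t^2 + 80*t - 32)
d^3M/dt^3 = 480/(t^6 - 12*t^5 + 60*t^4 - 160*t^3 + 240*t^2 - 192*t + 64)
d^4M/dt^4 = -2880/(t^7 - 14*t^6 + 84*t^5 - 280*t^4 + 560*t^3 - 672*t^2 + 448*t - 128)
d^5M/dt^5 = 20160/(t^8 - 16*t^7 + 112*t^6 - 448*t^5 + 1120*t^4 - 1792*t^3 + 1792*t^2 - 1024*t + 256)

E[X^5] = d^5M/dt^5 |_{t=0} = 315/4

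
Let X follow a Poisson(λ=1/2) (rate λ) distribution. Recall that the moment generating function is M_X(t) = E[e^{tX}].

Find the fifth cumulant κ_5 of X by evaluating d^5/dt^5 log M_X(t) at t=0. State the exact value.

κ_5 = K^(5)(0) = 1/2

M_X(t) = e^(e^(t)/2 - 1/2)
K_X(t) = log M_X(t) = e^(t)/2 - 1/2
K^(5)(t) = e^(t)/2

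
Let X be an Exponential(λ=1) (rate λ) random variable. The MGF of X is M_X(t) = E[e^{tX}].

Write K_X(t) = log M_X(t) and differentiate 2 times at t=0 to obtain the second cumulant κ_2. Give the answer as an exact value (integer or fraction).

M_X(t) = 1/(1 - t)
K_X(t) = log M_X(t) = -log(1 - t)
K^(2)(t) = 1/(t^2 - 2*t + 1)

κ_2 = K^(2)(0) = 1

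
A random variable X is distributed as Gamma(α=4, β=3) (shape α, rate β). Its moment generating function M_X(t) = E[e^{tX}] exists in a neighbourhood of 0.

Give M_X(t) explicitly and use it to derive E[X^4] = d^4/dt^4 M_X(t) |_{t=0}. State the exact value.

E[X^4] = M^(4)(0) = 280/27

M_X(t) = 81/(3 - t)^4
M^(4)(t) = 68040/(t^8 - 24*t^7 + 252*t^6 - 1512*t^5 + 5670*t^4 - 13608*t^3 + 20412*t^2 - 17496*t + 6561)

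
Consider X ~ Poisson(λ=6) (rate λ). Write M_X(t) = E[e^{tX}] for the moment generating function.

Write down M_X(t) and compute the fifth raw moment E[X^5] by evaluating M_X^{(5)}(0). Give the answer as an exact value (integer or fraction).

E[X^5] = D^5[M](0) = 26682

M_X(t) = e^(6*e^(t) - 6)
D^5[M](t) = (7776*e^(5*t)*e^(6*e^(t)) + 12960*e^(4*t)*e^(6*e^(t)) + 5400*e^(3*t)*e^(6*e^(t)) + 540*e^(2*t)*e^(6*e^(t)) + 6*e^(t)*e^(6*e^(t)))*e^(-6)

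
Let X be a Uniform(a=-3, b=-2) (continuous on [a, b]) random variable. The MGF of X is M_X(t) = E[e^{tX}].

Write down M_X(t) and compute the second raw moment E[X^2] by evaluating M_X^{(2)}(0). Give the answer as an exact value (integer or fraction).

M_X(t) = (e^(-2*t) - e^(-3*t))/t
D^2[M](t) = (4*t^2*e^(t) - 9*t^2 + 4*t*e^(t) - 6*t + 2*e^(t) - 2)*e^(-3*t)/t^3

E[X^2] = D^2[M](0) = 19/3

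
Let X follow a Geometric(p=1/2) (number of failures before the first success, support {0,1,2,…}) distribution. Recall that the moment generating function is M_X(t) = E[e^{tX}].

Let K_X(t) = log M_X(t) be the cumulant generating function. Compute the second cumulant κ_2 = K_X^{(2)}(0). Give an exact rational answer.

M_X(t) = 1/(2*(1 - e^(t)/2))
K_X(t) = log M_X(t) = -log(1 - e^(t)/2) - log(2)
K^(2)(t) = 2*e^(t)/(e^(2*t) - 4*e^(t) + 4)

κ_2 = K^(2)(0) = 2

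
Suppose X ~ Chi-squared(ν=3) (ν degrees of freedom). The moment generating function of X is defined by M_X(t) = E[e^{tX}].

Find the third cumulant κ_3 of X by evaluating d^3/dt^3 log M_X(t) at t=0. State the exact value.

M_X(t) = (1 - 2*t)^(-3/2)
K_X(t) = log M_X(t) = -3*log(1 - 2*t)/2
K^(3)(t) = -24/(8*t^3 - 12*t^2 + 6*t - 1)

κ_3 = K^(3)(0) = 24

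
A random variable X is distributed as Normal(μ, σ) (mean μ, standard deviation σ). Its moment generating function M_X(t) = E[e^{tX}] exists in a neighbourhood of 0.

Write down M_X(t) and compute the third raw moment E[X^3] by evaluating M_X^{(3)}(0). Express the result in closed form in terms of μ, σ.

M_X(t) = e^(μ*t + σ^2*t^2/2)

E[X^3] = M^(3)(0) = μ*(μ^2 + 3*σ^2)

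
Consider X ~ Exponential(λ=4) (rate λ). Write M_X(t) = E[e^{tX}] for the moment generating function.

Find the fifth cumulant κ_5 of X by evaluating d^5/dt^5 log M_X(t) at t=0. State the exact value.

κ_5 = K^(5)(0) = 3/128

M_X(t) = 4/(4 - t)
K_X(t) = log M_X(t) = -log(4 - t) + 2*log(2)
K^(5)(t) = -24/(t^5 - 20*t^4 + 160*t^3 - 640*t^2 + 1280*t - 1024)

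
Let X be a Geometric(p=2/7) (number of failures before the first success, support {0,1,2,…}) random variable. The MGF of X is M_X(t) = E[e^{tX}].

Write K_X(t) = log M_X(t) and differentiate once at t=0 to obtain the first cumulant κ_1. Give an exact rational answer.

κ_1 = D[K](0) = 5/2

M_X(t) = 2/(7*(1 - 5*e^(t)/7))
K_X(t) = log M_X(t) = -log(1 - 5*e^(t)/7) - log(7) + log(2)
D[K](t) = -5*e^(t)/(5*e^(t) - 7)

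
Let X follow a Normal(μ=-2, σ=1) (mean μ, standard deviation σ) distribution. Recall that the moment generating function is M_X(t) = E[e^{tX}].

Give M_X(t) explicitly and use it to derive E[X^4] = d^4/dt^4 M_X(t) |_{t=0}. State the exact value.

M_X(t) = e^(t^2/2 - 2*t)
dM/dt = t*e^(-2*t)*e^(t^2/2) - 2*e^(-2*t)*e^(t^2/2)
d^2M/dt^2 = (t^2*e^(t^2/2) - 4*t*e^(t^2/2) + 5*e^(t^2/2))*e^(-2*t)
d^3M/dt^3 = (t^3*e^(t^2/2) - 6*t^2*e^(t^2/2) + 15*t*e^(t^2/2) - 14*e^(t^2/2))*e^(-2*t)
d^4M/dt^4 = (t^4*e^(t^2/2) - 8*t^3*e^(t^2/2) + 30*t^2*e^(t^2/2) - 56*t*e^(t^2/2) + 43*e^(t^2/2))*e^(-2*t)

E[X^4] = d^4M/dt^4 |_{t=0} = 43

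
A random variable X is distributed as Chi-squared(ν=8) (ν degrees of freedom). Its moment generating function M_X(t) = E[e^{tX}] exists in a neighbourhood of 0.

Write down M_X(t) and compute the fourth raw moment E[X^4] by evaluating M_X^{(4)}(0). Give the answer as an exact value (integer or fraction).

E[X^4] = M^(4)(0) = 13440

M_X(t) = (1 - 2*t)^(-4)
M^(4)(t) = 13440/(256*t^8 - 1024*t^7 + 1792*t^6 - 1792*t^5 + 1120*t^4 - 448*t^3 + 112*t^2 - 16*t + 1)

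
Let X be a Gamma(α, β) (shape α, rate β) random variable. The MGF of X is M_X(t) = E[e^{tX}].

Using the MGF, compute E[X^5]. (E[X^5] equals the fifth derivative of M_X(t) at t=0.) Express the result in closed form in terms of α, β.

E[X^5] = M^(5)(0) = α*(α^4 + 10*α^3 + 35*α^2 + 50*α + 24)/β^5

M_X(t) = (β/(β - t))^α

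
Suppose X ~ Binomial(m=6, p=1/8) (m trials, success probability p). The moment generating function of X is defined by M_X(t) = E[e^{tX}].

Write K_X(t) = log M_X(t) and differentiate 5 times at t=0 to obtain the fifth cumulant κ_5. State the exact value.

M_X(t) = (e^(t)/8 + 7/8)^6
K_X(t) = log M_X(t) = 6*log(e^(t)/8 + 7/8)
K^(5)(t) = (-42*e^(4*t) + 3234*e^(3*t) - 22638*e^(2*t) + 14406*e^(t))/(e^(5*t) + 35*e^(4*t) + 490*e^(3*t) + 3430*e^(2*t) + 12005*e^(t) + 16807)

κ_5 = K^(5)(0) = -315/2048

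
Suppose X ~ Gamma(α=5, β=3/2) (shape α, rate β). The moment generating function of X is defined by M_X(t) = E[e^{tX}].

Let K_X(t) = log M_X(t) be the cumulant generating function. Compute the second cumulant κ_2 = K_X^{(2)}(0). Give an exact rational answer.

M_X(t) = 243/(32*(3/2 - t)^5)
K_X(t) = log M_X(t) = -5*log(3/2 - t) - 5*log(2) + 5*log(3)
D^2[K](t) = 20/(4*t^2 - 12*t + 9)

κ_2 = D^2[K](0) = 20/9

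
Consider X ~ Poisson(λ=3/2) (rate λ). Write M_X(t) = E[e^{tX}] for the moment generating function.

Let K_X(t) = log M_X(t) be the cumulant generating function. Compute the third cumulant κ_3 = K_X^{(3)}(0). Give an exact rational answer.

M_X(t) = e^(3*e^(t)/2 - 3/2)
K_X(t) = log M_X(t) = 3*e^(t)/2 - 3/2
D^3[K](t) = 3*e^(t)/2

κ_3 = D^3[K](0) = 3/2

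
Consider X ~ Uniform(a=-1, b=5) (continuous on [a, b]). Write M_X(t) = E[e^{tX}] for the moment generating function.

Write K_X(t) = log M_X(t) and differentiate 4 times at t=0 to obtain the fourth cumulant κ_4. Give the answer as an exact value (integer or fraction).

κ_4 = K^(4)(0) = -54/5

M_X(t) = (e^(5*t) - e^(-t))/(6*t)
K_X(t) = log M_X(t) = -log(t) + log(e^(5*t) - e^(-t)) - log(6)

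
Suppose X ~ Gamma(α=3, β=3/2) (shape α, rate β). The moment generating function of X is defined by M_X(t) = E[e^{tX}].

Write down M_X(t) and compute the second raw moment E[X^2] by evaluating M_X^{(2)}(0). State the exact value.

E[X^2] = M^(2)(0) = 16/3

M_X(t) = 27/(8*(3/2 - t)^3)
M^(2)(t) = -1296/(32*t^5 - 240*t^4 + 720*t^3 - 1080*t^2 + 810*t - 243)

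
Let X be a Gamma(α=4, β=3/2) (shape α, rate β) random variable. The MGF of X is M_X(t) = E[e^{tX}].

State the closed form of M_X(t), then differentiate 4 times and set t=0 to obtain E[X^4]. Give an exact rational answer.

E[X^4] = M′′′′(0) = 4480/27

M_X(t) = 81/(16*(3/2 - t)^4)
M′(t) = -648/(32*t^5 - 240*t^4 + 720*t^3 - 1080*t^2 + 810*t - 243)
M′′(t) = 6480/(64*t^6 - 576*t^5 + 2160*t^4 - 4320*t^3 + 4860*t^2 - 2916*t + 729)
M′′′(t) = -77760/(128*t^7 - 1344*t^6 + 6048*t^5 - 15120*t^4 + 22680*t^3 - 20412*t^2 + 10206*t - 2187)
M′′′′(t) = 1088640/(256*t^8 - 3072*t^7 + 16128*t^6 - 48384*t^5 + 90720*t^4 - 108864*t^3 + 81648*t^2 - 34992*t + 6561)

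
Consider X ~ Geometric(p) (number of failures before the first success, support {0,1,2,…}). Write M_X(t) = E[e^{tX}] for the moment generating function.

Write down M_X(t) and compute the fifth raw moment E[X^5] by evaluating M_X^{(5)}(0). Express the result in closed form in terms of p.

M_X(t) = p/(-(1 - p)*e^(t) + 1)
dM/dt = (-p^2*e^(t) + p*e^(t))/(p^2*e^(2*t) - 2*p*e^(2*t) + 2*p*e^(t) + e^(2*t) - 2*e^(t) + 1)

E[X^5] = d^5M/dt^5 |_{t=0} = -1 + 31/p - 180/p^2 + 390/p^3 - 360/p^4 + 120/p^5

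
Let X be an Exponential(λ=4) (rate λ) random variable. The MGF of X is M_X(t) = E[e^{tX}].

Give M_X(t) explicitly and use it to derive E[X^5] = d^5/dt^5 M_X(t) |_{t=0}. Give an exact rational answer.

E[X^5] = D^5[M](0) = 15/128

M_X(t) = 4/(4 - t)
D^5[M](t) = 480/(t^6 - 24*t^5 + 240*t^4 - 1280*t^3 + 3840*t^2 - 6144*t + 4096)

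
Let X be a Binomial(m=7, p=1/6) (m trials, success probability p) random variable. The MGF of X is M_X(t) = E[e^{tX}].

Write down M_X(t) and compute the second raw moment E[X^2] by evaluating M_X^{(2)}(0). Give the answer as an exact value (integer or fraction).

E[X^2] = M^(2)(0) = 7/3

M_X(t) = (e^(t)/6 + 5/6)^7
M^(2)(t) = 49*e^(7*t)/279936 + 35*e^(6*t)/7776 + 4375*e^(5*t)/93312 + 4375*e^(4*t)/17496 + 21875*e^(3*t)/31104 + 21875*e^(2*t)/23328 + 109375*e^(t)/279936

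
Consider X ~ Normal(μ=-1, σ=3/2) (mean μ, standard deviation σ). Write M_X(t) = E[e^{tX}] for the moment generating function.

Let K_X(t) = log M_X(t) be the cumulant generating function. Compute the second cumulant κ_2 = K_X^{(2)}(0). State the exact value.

M_X(t) = e^(9*t^2/8 - t)
K_X(t) = log M_X(t) = 9*t^2/8 - t
K^(2)(t) = 9/4

κ_2 = K^(2)(0) = 9/4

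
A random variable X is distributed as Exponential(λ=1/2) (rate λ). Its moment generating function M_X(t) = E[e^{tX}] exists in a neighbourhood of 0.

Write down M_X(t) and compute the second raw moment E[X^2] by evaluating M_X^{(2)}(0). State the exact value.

M_X(t) = 1/(2*(1/2 - t))
dM/dt = 2/(4*t^2 - 4*t + 1)
d^2M/dt^2 = -8/(8*t^3 - 12*t^2 + 6*t - 1)

E[X^2] = d^2M/dt^2 |_{t=0} = 8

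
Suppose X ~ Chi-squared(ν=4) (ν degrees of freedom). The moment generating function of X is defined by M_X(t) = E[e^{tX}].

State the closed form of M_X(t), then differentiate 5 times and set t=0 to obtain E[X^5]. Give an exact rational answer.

E[X^5] = d^5M/dt^5 |_{t=0} = 23040

M_X(t) = (1 - 2*t)^(-2)
dM/dt = -4/(8*t^3 - 12*t^2 + 6*t - 1)
d^2M/dt^2 = 24/(16*t^4 - 32*t^3 + 24*t^2 - 8*t + 1)
d^3M/dt^3 = -192/(32*t^5 - 80*t^4 + 80*t^3 - 40*t^2 + 10*t - 1)
d^4M/dt^4 = 1920/(64*t^6 - 192*t^5 + 240*t^4 - 160*t^3 + 60*t^2 - 12*t + 1)
d^5M/dt^5 = -23040/(128*t^7 - 448*t^6 + 672*t^5 - 560*t^4 + 280*t^3 - 84*t^2 + 14*t - 1)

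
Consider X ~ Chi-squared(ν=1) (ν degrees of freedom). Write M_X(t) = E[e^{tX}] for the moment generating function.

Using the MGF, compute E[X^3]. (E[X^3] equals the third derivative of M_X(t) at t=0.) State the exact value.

E[X^3] = M^(3)(0) = 15

M_X(t) = 1/√(1 - 2*t)
M^(3)(t) = -15/(8*t^3*√(1 - 2*t) - 12*t^2*√(1 - 2*t) + 6*t*√(1 - 2*t) - √(1 - 2*t))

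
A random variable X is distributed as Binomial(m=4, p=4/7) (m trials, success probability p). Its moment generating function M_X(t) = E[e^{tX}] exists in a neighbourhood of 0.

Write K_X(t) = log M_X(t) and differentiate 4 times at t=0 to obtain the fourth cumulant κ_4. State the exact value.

M_X(t) = (4*e^(t)/7 + 3/7)^4
K_X(t) = log M_X(t) = 4*log(4*e^(t)/7 + 3/7)
D^4[K](t) = (768*e^(3*t) - 2304*e^(2*t) + 432*e^(t))/(256*e^(4*t) + 768*e^(3*t) + 864*e^(2*t) + 432*e^(t) + 81)

κ_4 = D^4[K](0) = -1104/2401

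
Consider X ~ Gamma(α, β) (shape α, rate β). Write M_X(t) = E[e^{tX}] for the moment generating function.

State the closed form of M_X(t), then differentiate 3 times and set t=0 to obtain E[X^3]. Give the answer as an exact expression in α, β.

M_X(t) = (β/(β - t))^α
M^(3)(t) = (-α^3*β^α*(1/(β - t))^α - 3*α^2*β^α*(1/(β - t))^α - 2*α*β^α*(1/(β - t))^α)/(-β^3 + 3*β^2*t - 3*β*t^2 + t^3)

E[X^3] = M^(3)(0) = α*(α^2 + 3*α + 2)/β^3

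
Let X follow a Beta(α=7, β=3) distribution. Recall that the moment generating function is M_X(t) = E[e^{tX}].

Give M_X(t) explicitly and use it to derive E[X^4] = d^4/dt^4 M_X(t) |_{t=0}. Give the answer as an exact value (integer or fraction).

E[X^4] = D^4[M](0) = 42/143

M_X(t) = ₁F₁(7; 10; t)
D^4[M](t) = 42*₁F₁(11; 14; t)/143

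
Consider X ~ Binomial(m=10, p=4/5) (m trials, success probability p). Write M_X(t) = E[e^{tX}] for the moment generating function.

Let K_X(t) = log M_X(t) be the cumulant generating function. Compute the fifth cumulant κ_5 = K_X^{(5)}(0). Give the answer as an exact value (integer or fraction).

M_X(t) = (4*e^(t)/5 + 1/5)^10
K_X(t) = log M_X(t) = 10*log(4*e^(t)/5 + 1/5)
D^5[K](t) = (-2560*e^(4*t) + 7040*e^(3*t) - 1760*e^(2*t) + 40*e^(t))/(1024*e^(5*t) + 1280*e^(4*t) + 640*e^(3*t) + 160*e^(2*t) + 20*e^(t) + 1)

κ_5 = D^5[K](0) = 552/625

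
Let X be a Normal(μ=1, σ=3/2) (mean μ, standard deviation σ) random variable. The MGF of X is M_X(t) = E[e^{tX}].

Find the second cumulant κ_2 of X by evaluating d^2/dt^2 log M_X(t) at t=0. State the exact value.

κ_2 = d^2K/dt^2 |_{t=0} = 9/4

M_X(t) = e^(9*t^2/8 + t)
K_X(t) = log M_X(t) = 9*t^2/8 + t
dK/dt = 9*t/4 + 1
d^2K/dt^2 = 9/4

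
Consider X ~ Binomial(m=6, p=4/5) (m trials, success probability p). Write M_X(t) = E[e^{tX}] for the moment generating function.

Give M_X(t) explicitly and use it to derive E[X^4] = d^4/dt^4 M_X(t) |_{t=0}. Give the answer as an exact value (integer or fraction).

M_X(t) = (4*e^(t)/5 + 1/5)^6
dM/dt = 24576*e^(6*t)/15625 + 6144*e^(5*t)/3125 + 3072*e^(4*t)/3125 + 768*e^(3*t)/3125 + 96*e^(2*t)/3125 + 24*e^(t)/15625
d^2M/dt^2 = 147456*e^(6*t)/15625 + 6144*e^(5*t)/625 + 12288*e^(4*t)/3125 + 2304*e^(3*t)/3125 + 192*e^(2*t)/3125 + 24*e^(t)/15625
d^3M/dt^3 = 884736*e^(6*t)/15625 + 6144*e^(5*t)/125 + 49152*e^(4*t)/3125 + 6912*e^(3*t)/3125 + 384*e^(2*t)/3125 + 24*e^(t)/15625
d^4M/dt^4 = 5308416*e^(6*t)/15625 + 6144*e^(5*t)/25 + 196608*e^(4*t)/3125 + 20736*e^(3*t)/3125 + 768*e^(2*t)/3125 + 24*e^(t)/15625

E[X^4] = d^4M/dt^4 |_{t=0} = 81912/125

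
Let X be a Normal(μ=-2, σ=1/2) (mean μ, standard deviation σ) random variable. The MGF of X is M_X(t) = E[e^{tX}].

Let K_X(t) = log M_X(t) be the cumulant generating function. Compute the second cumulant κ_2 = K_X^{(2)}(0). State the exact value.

M_X(t) = e^(t^2/8 - 2*t)
K_X(t) = log M_X(t) = t^2/8 - 2*t
K′(t) = t/4 - 2
K′′(t) = 1/4

κ_2 = K′′(0) = 1/4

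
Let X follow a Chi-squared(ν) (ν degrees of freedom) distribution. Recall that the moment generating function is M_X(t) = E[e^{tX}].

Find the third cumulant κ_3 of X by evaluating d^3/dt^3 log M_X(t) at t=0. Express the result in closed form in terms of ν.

κ_3 = K′′′(0) = 8*ν

M_X(t) = (1 - 2*t)^(-ν/2)
K_X(t) = log M_X(t) = -ν*log(1 - 2*t)/2
K′(t) = -ν/(2*t - 1)
K′′(t) = 2*ν/(4*t^2 - 4*t + 1)
K′′′(t) = -8*ν/(8*t^3 - 12*t^2 + 6*t - 1)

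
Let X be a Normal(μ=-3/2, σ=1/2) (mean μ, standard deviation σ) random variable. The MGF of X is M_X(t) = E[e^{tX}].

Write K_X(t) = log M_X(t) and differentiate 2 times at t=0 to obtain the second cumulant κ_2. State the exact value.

κ_2 = K^(2)(0) = 1/4

M_X(t) = e^(t^2/8 - 3*t/2)
K_X(t) = log M_X(t) = t^2/8 - 3*t/2
K^(2)(t) = 1/4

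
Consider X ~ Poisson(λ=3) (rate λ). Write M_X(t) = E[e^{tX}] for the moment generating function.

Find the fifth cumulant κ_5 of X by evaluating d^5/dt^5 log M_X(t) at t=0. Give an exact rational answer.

κ_5 = K^(5)(0) = 3

M_X(t) = e^(3*e^(t) - 3)
K_X(t) = log M_X(t) = 3*e^(t) - 3
K^(5)(t) = 3*e^(t)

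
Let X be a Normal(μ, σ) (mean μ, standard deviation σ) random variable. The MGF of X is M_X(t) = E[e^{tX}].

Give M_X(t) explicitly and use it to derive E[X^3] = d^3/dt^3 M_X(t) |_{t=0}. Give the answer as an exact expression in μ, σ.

M_X(t) = e^(μ*t + σ^2*t^2/2)
M′(t) = μ*e^(μ*t)*e^(σ^2*t^2/2) + σ^2*t*e^(μ*t)*e^(σ^2*t^2/2)
M′′(t) = μ^2*e^(μ*t)*e^(σ^2*t^2/2) + 2*μ*σ^2*t*e^(μ*t)*e^(σ^2*t^2/2) + σ^4*t^2*e^(μ*t)*e^(σ^2*t^2/2) + σ^2*e^(μ*t)*e^(σ^2*t^2/2)

E[X^3] = M′′′(0) = μ*(μ^2 + 3*σ^2)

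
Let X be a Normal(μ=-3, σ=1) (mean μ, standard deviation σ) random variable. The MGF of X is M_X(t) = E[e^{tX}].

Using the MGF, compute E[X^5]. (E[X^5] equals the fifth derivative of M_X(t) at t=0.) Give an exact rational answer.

E[X^5] = d^5M/dt^5 |_{t=0} = -558

M_X(t) = e^(t^2/2 - 3*t)
dM/dt = t*e^(-3*t)*e^(t^2/2) - 3*e^(-3*t)*e^(t^2/2)
d^2M/dt^2 = (t^2*e^(t^2/2) - 6*t*e^(t^2/2) + 10*e^(t^2/2))*e^(-3*t)
d^3M/dt^3 = (t^3*e^(t^2/2) - 9*t^2*e^(t^2/2) + 30*t*e^(t^2/2) - 36*e^(t^2/2))*e^(-3*t)
d^4M/dt^4 = (t^4*e^(t^2/2) - 12*t^3*e^(t^2/2) + 60*t^2*e^(t^2/2) - 144*t*e^(t^2/2) + 138*e^(t^2/2))*e^(-3*t)
d^5M/dt^5 = (t^5*e^(t^2/2) - 15*t^4*e^(t^2/2) + 100*t^3*e^(t^2/2) - 360*t^2*e^(t^2/2) + 690*t*e^(t^2/2) - 558*e^(t^2/2))*e^(-3*t)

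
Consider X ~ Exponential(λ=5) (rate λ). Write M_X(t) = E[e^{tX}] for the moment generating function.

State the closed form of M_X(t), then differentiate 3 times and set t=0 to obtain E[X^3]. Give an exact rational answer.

E[X^3] = D^3[M](0) = 6/125

M_X(t) = 5/(5 - t)
D^3[M](t) = 30/(t^4 - 20*t^3 + 150*t^2 - 500*t + 625)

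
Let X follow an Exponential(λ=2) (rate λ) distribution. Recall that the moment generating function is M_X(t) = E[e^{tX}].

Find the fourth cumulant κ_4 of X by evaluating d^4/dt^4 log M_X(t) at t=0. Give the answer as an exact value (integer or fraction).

M_X(t) = 2/(2 - t)
K_X(t) = log M_X(t) = -log(2 - t) + log(2)
D^4[K](t) = 6/(t^4 - 8*t^3 + 24*t^2 - 32*t + 16)

κ_4 = D^4[K](0) = 3/8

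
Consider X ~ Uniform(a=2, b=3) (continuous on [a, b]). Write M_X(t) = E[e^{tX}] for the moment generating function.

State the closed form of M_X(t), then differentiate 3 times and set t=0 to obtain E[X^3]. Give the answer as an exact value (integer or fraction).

E[X^3] = M′′′(0) = 65/4

M_X(t) = (e^(3*t) - e^(2*t))/t
M′(t) = (3*t*e^(3*t) - 2*t*e^(2*t) - e^(3*t) + e^(2*t))/t^2
M′′(t) = (9*t^2*e^(3*t) - 4*t^2*e^(2*t) - 6*t*e^(3*t) + 4*t*e^(2*t) + 2*e^(3*t) - 2*e^(2*t))/t^3
M′′′(t) = (27*t^3*e^(3*t) - 8*t^3*e^(2*t) - 27*t^2*e^(3*t) + 12*t^2*e^(2*t) + 18*t*e^(3*t) - 12*t*e^(2*t) - 6*e^(3*t) + 6*e^(2*t))/t^4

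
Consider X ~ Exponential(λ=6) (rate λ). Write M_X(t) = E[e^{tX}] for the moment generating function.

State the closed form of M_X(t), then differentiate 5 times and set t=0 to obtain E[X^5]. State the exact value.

M_X(t) = 6/(6 - t)
M^(5)(t) = 720/(t^6 - 36*t^5 + 540*t^4 - 4320*t^3 + 19440*t^2 - 46656*t + 46656)

E[X^5] = M^(5)(0) = 5/324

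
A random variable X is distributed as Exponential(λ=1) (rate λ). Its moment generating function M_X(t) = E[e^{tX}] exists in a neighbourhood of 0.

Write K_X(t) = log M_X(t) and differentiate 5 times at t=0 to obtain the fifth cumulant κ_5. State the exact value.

κ_5 = d^5K/dt^5 |_{t=0} = 24

M_X(t) = 1/(1 - t)
K_X(t) = log M_X(t) = -log(1 - t)
dK/dt = -1/(t - 1)
d^2K/dt^2 = 1/(t^2 - 2*t + 1)
d^3K/dt^3 = -2/(t^3 - 3*t^2 + 3*t - 1)
d^4K/dt^4 = 6/(t^4 - 4*t^3 + 6*t^2 - 4*t + 1)
d^5K/dt^5 = -24/(t^5 - 5*t^4 + 10*t^3 - 10*t^2 + 5*t - 1)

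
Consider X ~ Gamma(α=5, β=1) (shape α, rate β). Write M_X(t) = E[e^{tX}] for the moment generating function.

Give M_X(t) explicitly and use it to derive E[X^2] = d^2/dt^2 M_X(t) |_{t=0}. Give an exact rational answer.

E[X^2] = D^2[M](0) = 30

M_X(t) = (1 - t)^(-5)
D^2[M](t) = -30/(t^7 - 7*t^6 + 21*t^5 - 35*t^4 + 35*t^3 - 21*t^2 + 7*t - 1)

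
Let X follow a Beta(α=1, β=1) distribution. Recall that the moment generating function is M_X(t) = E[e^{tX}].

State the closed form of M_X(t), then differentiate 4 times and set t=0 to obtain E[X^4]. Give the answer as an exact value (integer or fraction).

E[X^4] = d^4M/dt^4 |_{t=0} = 1/5

M_X(t) = ₁F₁(1; 2; t)
dM/dt = ₁F₁(2; 3; t)/2
d^2M/dt^2 = ₁F₁(3; 4; t)/3
d^3M/dt^3 = ₁F₁(4; 5; t)/4
d^4M/dt^4 = ₁F₁(5; 6; t)/5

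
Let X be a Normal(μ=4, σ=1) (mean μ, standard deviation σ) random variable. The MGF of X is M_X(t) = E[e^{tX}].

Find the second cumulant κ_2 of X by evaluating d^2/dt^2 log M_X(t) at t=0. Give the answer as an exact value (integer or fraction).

κ_2 = K′′(0) = 1

M_X(t) = e^(t^2/2 + 4*t)
K_X(t) = log M_X(t) = t^2/2 + 4*t
K′(t) = t + 4
K′′(t) = 1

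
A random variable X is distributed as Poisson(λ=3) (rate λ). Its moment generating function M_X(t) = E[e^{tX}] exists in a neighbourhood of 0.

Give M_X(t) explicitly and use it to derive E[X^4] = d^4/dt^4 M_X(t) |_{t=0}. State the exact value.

E[X^4] = M^(4)(0) = 309

M_X(t) = e^(3*e^(t) - 3)
M^(4)(t) = (81*e^(4*t)*e^(3*e^(t)) + 162*e^(3*t)*e^(3*e^(t)) + 63*e^(2*t)*e^(3*e^(t)) + 3*e^(t)*e^(3*e^(t)))*e^(-3)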